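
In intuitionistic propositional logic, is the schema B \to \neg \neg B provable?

This is double-negation introduction, which is intuitionistically derivable.
If a world forces B then every accessible world forces B (persistence), so none forces \neg B; hence \neg \neg B.

Yes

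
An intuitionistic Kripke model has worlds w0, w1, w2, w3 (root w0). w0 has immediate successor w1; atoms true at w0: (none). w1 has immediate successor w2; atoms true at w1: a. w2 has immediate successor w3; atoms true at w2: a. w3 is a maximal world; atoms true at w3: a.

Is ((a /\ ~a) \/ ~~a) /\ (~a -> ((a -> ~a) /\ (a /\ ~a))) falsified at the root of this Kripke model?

w0 ||- ((a /\ ~a) \/ ~~a) /\ (~a -> ((a -> ~a) /\ (a /\ ~a))) since w0 forces both conjuncts.
So the root w0 forces ((a /\ ~a) \/ ~~a) /\ (~a -> ((a -> ~a) /\ (a /\ ~a))); the model is not a countermodel.

No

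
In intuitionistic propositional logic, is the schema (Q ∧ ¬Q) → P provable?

This is an instance of ex falso quodlibet, which is intuitionistically derivable.
No world can force both Q and ¬Q, so the antecedent Q ∧ ¬Q is never forced and the implication holds vacuously at every world.

Yes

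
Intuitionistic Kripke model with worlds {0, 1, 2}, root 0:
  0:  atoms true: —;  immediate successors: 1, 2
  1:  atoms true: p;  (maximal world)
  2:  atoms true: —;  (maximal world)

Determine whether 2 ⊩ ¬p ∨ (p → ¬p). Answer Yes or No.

2 ⊩ ¬p ∨ (p → ¬p) via the disjunct ¬p.

Yes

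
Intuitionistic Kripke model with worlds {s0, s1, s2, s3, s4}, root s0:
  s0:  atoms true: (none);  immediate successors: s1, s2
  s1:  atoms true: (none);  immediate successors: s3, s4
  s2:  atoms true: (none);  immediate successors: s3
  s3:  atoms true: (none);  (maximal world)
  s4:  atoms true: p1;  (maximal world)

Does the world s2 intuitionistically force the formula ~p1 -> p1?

No

s2 ||-/- ~p1 -> p1: already at s2 itself, s2 ||- ~p1 but s2 ||-/- p1.
s2 lacks atom p1, so s2 ||-/- p1.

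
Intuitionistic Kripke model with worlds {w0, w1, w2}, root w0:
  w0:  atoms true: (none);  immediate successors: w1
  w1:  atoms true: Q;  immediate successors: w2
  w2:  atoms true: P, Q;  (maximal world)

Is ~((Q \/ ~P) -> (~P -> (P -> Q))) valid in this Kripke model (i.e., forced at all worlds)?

No

Not every world: w0 ||-/- ~((Q \/ ~P) -> (~P -> (P -> Q))).
w0 ||-/- ~((Q \/ ~P) -> (~P -> (P -> Q))) since w0 is accessible from w0 and w0 ||- (Q \/ ~P) -> (~P -> (P -> Q)).
w0 ||- (Q \/ ~P) -> (~P -> (P -> Q)): every world accessible from w0 that forces Q \/ ~P (namely w1, w2) also forces ~P -> (P -> Q).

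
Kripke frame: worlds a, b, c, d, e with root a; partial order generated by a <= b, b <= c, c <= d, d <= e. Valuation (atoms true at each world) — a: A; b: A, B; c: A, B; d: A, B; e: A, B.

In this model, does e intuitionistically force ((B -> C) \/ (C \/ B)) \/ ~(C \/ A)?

e ||- ((B -> C) \/ (C \/ B)) \/ ~(C \/ A) via the disjunct (B -> C) \/ (C \/ B).

Yes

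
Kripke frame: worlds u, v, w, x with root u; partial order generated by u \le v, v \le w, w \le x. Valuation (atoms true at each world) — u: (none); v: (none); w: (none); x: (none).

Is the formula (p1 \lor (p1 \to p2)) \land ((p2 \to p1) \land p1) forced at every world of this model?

Not every world: u \nVdash (p1 \lor (p1 \to p2)) \land ((p2 \to p1) \land p1).
u \nVdash (p1 \lor (p1 \to p2)) \land ((p2 \to p1) \land p1) since u fails (p2 \to p1) \land p1.

No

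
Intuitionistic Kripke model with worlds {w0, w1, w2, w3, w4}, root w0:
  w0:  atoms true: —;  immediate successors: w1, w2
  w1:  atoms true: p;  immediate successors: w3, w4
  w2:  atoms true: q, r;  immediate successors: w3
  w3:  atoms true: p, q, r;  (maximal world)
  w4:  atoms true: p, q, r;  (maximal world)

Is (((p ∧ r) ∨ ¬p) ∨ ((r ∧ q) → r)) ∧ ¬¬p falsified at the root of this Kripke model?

No

w0 ⊩ (((p ∧ r) ∨ ¬p) ∨ ((r ∧ q) → r)) ∧ ¬¬p since w0 forces both conjuncts.
So the root w0 forces (((p ∧ r) ∨ ¬p) ∨ ((r ∧ q) → r)) ∧ ¬¬p; the model is not a countermodel.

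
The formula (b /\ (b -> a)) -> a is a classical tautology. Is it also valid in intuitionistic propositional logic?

This is modus ponens in implicational form, which is intuitionistically derivable.
If a world forces b and b -> a, then applying the implication at that world (which is accessible from itself) gives a.

Yes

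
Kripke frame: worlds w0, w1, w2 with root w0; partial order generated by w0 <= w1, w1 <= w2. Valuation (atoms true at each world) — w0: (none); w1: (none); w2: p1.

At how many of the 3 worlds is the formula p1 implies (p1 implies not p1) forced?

0

w0: does not force it — w0 does not force p1 implies (p1 implies not p1): at the accessible world w2, w2 forces p1 but w2 does not force p1 implies not p1.
w1: does not force it — w1 does not force p1 implies (p1 implies not p1): at the accessible world w2, w2 forces p1 but w2 does not force p1 implies not p1.
w2: does not force it.
Worlds forcing the formula: { }.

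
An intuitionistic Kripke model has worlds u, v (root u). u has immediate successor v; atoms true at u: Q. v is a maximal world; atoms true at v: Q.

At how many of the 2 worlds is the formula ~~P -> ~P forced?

2

u: forces it.
v: forces it.
Worlds forcing the formula: {u, v}.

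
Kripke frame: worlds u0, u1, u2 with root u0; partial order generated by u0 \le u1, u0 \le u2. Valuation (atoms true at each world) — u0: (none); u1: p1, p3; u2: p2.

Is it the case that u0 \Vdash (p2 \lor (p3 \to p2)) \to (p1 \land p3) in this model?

u0 \nVdash (p2 \lor (p3 \to p2)) \to (p1 \land p3): at the accessible world u2, u2 \Vdash p2 \lor (p3 \to p2) but u2 \nVdash p1 \land p3.
u2 \nVdash p1 \land p3 since u2 fails p1.

No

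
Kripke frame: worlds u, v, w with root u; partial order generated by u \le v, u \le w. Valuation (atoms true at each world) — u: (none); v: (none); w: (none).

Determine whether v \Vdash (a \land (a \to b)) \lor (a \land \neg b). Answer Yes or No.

v \nVdash (a \land (a \to b)) \lor (a \land \neg b): neither disjunct is forced at v.
v \nVdash a \land (a \to b) since v fails a.

No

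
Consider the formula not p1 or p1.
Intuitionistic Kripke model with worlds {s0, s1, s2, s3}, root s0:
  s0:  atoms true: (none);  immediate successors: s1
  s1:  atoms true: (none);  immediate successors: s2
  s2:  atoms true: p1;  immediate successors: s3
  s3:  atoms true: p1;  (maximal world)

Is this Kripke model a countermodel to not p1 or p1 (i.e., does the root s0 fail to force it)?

Yes

s0 does not force not p1 or p1: neither disjunct is forced at s0.
s0 does not force not p1 since s2 is accessible from s0 and s2 forces p1.
So the root s0 does not force not p1 or p1; the model is a countermodel.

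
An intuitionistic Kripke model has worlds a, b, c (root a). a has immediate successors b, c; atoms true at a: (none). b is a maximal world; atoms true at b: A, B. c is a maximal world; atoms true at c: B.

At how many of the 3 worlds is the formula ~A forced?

a: does not force it — a ||-/- ~A since b is accessible from a and b ||- A.
b: does not force it — b ||-/- ~A since b is accessible from b and b ||- A.
c: forces it.
Worlds forcing the formula: {c}.

1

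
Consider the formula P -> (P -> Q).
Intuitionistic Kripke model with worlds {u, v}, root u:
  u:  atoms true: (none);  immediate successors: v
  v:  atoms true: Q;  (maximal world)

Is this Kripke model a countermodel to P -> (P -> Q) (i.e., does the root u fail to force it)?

u ||- P -> (P -> Q) vacuously: no world accessible from u forces the antecedent P.
So the root u forces P -> (P -> Q); the model is not a countermodel.

No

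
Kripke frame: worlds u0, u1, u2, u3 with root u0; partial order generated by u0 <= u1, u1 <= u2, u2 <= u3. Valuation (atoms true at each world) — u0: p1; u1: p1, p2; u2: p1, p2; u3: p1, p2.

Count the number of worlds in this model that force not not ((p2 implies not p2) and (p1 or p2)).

u0: does not force it — u0 does not force not not ((p2 implies not p2) and (p1 or p2)) since u0 is accessible from u0 and u0 forces not ((p2 implies not p2) and (p1 or p2)).
u1: does not force it — u1 does not force not not ((p2 implies not p2) and (p1 or p2)) since u1 is accessible from u1 and u1 forces not ((p2 implies not p2) and (p1 or p2)).
u2: does not force it.
u3: does not force it.
Worlds forcing the formula: { }.

0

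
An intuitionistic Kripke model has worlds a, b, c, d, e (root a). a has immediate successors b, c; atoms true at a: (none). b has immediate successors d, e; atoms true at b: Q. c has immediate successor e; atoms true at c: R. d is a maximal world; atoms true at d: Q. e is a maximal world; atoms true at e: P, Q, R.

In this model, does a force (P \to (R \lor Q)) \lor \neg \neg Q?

Yes

a \Vdash (P \to (R \lor Q)) \lor \neg \neg Q via the disjunct P \to (R \lor Q).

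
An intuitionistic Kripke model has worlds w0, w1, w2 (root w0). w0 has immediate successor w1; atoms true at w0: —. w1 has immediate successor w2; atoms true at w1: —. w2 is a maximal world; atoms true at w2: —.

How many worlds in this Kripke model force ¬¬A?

w0: does not force it — w0 ⊮ ¬¬A since w0 is accessible from w0 and w0 ⊩ ¬A.
w1: does not force it.
w2: does not force it.
Worlds forcing the formula: { }.

0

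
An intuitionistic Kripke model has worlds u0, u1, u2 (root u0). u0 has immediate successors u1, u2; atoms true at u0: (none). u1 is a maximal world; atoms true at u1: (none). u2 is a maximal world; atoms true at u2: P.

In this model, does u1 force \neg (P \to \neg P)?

No

u1 \nVdash \neg (P \to \neg P) since u1 is accessible from u1 and u1 \Vdash P \to \neg P.
u1 \Vdash P \to \neg P vacuously: no world accessible from u1 forces the antecedent P.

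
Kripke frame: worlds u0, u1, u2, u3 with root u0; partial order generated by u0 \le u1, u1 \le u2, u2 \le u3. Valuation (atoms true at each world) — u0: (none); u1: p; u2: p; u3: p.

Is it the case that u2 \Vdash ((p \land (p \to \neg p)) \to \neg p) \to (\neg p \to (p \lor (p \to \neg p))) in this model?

Yes

u2 \Vdash ((p \land (p \to \neg p)) \to \neg p) \to (\neg p \to (p \lor (p \to \neg p))): every world accessible from u2 that forces (p \land (p \to \neg p)) \to \neg p (namely u2, u3) also forces \neg p \to (p \lor (p \to \neg p)).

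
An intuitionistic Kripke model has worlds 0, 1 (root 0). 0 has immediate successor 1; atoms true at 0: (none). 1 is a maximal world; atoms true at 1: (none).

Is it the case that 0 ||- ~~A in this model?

0 ||-/- ~~A since 0 is accessible from 0 and 0 ||- ~A.
0 ||- ~A: no world accessible from 0 forces A.

No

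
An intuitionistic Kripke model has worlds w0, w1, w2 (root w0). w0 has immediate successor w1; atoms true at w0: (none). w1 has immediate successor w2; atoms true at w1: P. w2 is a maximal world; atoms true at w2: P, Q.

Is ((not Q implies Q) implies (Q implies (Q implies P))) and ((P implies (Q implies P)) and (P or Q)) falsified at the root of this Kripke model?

w0 does not force ((not Q implies Q) implies (Q implies (Q implies P))) and ((P implies (Q implies P)) and (P or Q)) since w0 fails (P implies (Q implies P)) and (P or Q).
So the root w0 does not force ((not Q implies Q) implies (Q implies (Q implies P))) and ((P implies (Q implies P)) and (P or Q)); the model is a countermodel.

Yes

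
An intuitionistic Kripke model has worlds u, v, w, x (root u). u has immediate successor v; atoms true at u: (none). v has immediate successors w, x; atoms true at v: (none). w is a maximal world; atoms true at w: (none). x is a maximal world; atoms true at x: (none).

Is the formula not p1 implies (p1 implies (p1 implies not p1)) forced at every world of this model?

Yes

u forces not p1 implies (p1 implies (p1 implies not p1)): every world accessible from u that forces not p1 (namely u, v, w, x) also forces p1 implies (p1 implies not p1).
Since the root u forces not p1 implies (p1 implies (p1 implies not p1)) and forcing is persistent (monotone upward), every world forces it.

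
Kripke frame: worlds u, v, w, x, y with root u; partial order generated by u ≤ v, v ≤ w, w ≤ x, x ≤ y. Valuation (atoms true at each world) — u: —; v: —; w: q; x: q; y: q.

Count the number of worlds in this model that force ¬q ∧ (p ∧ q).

u: does not force it — u ⊮ ¬q ∧ (p ∧ q) since u fails ¬q.
v: does not force it — v ⊮ ¬q ∧ (p ∧ q) since v fails ¬q.
w: does not force it.
x: does not force it.
y: does not force it.
Worlds forcing the formula: { }.

0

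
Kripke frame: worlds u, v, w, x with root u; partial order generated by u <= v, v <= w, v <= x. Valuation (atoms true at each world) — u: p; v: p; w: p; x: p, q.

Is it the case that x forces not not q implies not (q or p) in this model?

No

x does not force not not q implies not (q or p): already at x itself, x forces not not q but x does not force not (q or p).
x does not force not (q or p) since x is accessible from x and x forces q or p.
x forces q or p via the disjunct q.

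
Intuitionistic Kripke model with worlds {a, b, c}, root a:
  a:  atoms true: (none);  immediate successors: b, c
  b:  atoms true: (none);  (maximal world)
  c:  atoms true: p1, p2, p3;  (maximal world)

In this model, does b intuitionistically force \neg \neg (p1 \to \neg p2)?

Yes

b \Vdash \neg \neg (p1 \to \neg p2): no world accessible from b forces \neg (p1 \to \neg p2).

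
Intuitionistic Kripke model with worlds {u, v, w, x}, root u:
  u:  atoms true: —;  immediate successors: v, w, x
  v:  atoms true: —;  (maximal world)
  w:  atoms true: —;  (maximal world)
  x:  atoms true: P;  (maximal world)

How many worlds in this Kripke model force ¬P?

u: does not force it — u ⊮ ¬P since x is accessible from u and x ⊩ P.
v: forces it.
w: forces it.
x: does not force it.
Worlds forcing the formula: {v, w}.

2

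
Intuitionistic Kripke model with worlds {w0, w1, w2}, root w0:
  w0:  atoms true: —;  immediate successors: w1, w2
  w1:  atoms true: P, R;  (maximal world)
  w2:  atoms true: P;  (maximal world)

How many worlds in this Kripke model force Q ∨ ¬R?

w0: does not force it — w0 ⊮ Q ∨ ¬R: neither disjunct is forced at w0.
w1: does not force it — w1 ⊮ Q ∨ ¬R: neither disjunct is forced at w1.
w2: forces it.
Worlds forcing the formula: {w2}.

1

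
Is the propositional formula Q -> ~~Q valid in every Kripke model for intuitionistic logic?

Yes

This is double-negation introduction, which is intuitionistically derivable.
If a world forces Q then every accessible world forces Q (persistence), so none forces ~Q; hence ~~Q.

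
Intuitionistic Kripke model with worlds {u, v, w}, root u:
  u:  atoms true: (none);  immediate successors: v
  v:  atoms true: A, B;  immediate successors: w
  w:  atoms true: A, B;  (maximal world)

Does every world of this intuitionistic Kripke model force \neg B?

No

Not every world: u \nVdash \neg B.
u \nVdash \neg B since v is accessible from u and v \Vdash B.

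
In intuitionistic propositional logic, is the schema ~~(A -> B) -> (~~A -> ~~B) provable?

This is the distribution of double negation over implication, which is intuitionistically derivable.
Assume ~~(A -> B) and ~~A; suppose ~B. Then A -> B would give ~A (by contraposition), contradicting ~~A; so ~(A -> B), contradicting ~~(A -> B). Hence ~~B.

Yes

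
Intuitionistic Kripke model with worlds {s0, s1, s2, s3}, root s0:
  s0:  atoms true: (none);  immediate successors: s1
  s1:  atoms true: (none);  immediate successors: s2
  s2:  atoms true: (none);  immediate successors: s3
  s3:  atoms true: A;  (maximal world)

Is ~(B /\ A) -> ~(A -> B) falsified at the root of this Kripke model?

s0 ||- ~(B /\ A) -> ~(A -> B): every world accessible from s0 that forces ~(B /\ A) (namely s0, s1, s2, s3) also forces ~(A -> B).
So the root s0 forces ~(B /\ A) -> ~(A -> B); the model is not a countermodel.

No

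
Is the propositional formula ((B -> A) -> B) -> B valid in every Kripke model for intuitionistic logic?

This is Peirce's law, which is not intuitionistically valid.
A Kripke countermodel: worlds u, v; order generated by u <= v; atoms true at each world — u:{}; v:{B}.
u ||-/- ((B -> A) -> B) -> B: already at u itself, u ||- (B -> A) -> B but u ||-/- B.
u lacks atom B, so u ||-/- B.
So the root u does not force the formula.

No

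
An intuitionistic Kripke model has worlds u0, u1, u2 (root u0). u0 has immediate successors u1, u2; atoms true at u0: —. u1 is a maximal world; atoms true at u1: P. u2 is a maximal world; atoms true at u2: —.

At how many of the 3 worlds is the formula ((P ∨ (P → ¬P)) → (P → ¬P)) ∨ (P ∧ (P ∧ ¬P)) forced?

u0: does not force it — u0 ⊮ ((P ∨ (P → ¬P)) → (P → ¬P)) ∨ (P ∧ (P ∧ ¬P)): neither disjunct is forced at u0.
u1: does not force it.
u2: forces it.
Worlds forcing the formula: {u2}.

1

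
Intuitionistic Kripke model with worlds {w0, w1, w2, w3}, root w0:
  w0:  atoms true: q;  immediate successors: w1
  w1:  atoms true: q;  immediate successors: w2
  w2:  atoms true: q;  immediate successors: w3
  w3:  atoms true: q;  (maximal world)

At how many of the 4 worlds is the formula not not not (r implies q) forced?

0

w0: does not force it — w0 does not force not not not (r implies q) since w0 is accessible from w0 and w0 forces not not (r implies q).
w1: does not force it — w1 does not force not not not (r implies q) since w1 is accessible from w1 and w1 forces not not (r implies q).
w2: does not force it — w2 does not force not not not (r implies q) since w2 is accessible from w2 and w2 forces not not (r implies q).
w3: does not force it.
Worlds forcing the formula: { }.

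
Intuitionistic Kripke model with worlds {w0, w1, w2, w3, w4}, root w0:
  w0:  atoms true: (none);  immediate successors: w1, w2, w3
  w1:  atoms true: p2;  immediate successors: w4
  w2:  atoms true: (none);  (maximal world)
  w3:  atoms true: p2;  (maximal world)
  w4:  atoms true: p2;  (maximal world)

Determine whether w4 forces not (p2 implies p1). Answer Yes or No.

Yes

w4 forces not (p2 implies p1): no world accessible from w4 forces p2 implies p1.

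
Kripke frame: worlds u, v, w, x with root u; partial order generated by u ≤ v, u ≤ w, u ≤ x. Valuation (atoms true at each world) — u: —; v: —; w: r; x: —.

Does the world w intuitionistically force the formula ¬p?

Yes

w ⊩ ¬p: no world accessible from w forces p.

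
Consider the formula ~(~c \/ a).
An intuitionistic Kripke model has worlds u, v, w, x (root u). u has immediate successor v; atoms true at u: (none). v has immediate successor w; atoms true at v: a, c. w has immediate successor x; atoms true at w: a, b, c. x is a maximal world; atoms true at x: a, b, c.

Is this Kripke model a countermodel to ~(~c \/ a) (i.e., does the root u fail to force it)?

u ||-/- ~(~c \/ a) since v is accessible from u and v ||- ~c \/ a.
v ||- ~c \/ a via the disjunct a.
So the root u does not force ~(~c \/ a); the model is a countermodel.

Yes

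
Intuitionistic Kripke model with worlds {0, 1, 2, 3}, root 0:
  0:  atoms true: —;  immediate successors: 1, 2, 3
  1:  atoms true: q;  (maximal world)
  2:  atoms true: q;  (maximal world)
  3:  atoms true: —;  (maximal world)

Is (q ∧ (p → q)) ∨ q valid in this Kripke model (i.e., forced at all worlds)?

No

Not every world: 0 ⊮ (q ∧ (p → q)) ∨ q.
0 ⊮ (q ∧ (p → q)) ∨ q: neither disjunct is forced at 0.
0 ⊮ q ∧ (p → q) since 0 fails q.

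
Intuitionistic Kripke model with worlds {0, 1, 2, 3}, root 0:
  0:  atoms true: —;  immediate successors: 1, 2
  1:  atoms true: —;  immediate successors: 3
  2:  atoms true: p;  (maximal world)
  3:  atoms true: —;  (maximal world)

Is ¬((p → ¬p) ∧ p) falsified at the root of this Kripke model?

0 ⊩ ¬((p → ¬p) ∧ p): no world accessible from 0 forces (p → ¬p) ∧ p.
So the root 0 forces ¬((p → ¬p) ∧ p); the model is not a countermodel.

No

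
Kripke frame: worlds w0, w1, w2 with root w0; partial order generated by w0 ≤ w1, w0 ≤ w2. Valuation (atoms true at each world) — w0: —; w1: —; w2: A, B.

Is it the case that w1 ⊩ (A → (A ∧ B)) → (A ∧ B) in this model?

No

w1 ⊮ (A → (A ∧ B)) → (A ∧ B): already at w1 itself, w1 ⊩ A → (A ∧ B) but w1 ⊮ A ∧ B.
w1 ⊮ A ∧ B since w1 fails A.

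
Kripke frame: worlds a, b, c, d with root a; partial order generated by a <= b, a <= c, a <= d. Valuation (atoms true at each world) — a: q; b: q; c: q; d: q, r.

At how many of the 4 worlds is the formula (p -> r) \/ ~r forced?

a: forces it.
b: forces it.
c: forces it.
d: forces it.
Worlds forcing the formula: {a, b, c, d}.

4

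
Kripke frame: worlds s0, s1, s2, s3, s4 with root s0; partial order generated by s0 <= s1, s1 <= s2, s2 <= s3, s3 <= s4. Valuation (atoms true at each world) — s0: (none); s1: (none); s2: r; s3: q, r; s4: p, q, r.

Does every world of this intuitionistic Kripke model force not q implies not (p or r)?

Yes

s0 forces not q implies not (p or r) vacuously: no world accessible from s0 forces the antecedent not q.
Since the root s0 forces not q implies not (p or r) and forcing is persistent (monotone upward), every world forces it.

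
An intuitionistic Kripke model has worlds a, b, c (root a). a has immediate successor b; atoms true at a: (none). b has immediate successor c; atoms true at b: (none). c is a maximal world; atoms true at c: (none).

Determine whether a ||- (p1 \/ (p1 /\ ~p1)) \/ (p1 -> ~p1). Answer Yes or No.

Yes

a ||- (p1 \/ (p1 /\ ~p1)) \/ (p1 -> ~p1) via the disjunct p1 -> ~p1.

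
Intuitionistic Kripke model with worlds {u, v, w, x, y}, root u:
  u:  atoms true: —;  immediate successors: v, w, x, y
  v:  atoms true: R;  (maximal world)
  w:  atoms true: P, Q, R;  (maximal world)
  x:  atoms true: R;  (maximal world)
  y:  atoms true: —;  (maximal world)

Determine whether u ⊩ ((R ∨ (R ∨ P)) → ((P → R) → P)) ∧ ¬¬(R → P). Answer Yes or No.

u ⊮ ((R ∨ (R ∨ P)) → ((P → R) → P)) ∧ ¬¬(R → P) since u fails (R ∨ (R ∨ P)) → ((P → R) → P).

No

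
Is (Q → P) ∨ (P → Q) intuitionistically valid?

This is the Gödel–Dummett linearity axiom, which is not intuitionistically valid.
A Kripke countermodel: worlds u, v, w; order generated by u ≤ v, u ≤ w; atoms true at each world — u:{}; v:{Q}; w:{P}.
u ⊮ (Q → P) ∨ (P → Q): neither disjunct is forced at u.
u ⊮ Q → P: at the accessible world v, v ⊩ Q but v ⊮ P.
v lacks atom P, so v ⊮ P.
So the root u does not force the formula.

No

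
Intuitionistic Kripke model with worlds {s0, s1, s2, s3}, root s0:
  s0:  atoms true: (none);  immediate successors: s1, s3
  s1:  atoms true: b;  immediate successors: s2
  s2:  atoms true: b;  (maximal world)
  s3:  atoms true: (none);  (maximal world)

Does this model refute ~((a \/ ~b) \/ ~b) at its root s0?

Yes

s0 ||-/- ~((a \/ ~b) \/ ~b) since s3 is accessible from s0 and s3 ||- (a \/ ~b) \/ ~b.
s3 ||- (a \/ ~b) \/ ~b via the disjunct a \/ ~b.
So the root s0 does not force ~((a \/ ~b) \/ ~b); the model is a countermodel.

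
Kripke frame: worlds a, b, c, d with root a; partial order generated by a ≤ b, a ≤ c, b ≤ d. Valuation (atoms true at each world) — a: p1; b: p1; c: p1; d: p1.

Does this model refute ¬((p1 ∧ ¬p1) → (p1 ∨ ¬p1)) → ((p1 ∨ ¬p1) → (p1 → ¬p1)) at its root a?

a ⊩ ¬((p1 ∧ ¬p1) → (p1 ∨ ¬p1)) → ((p1 ∨ ¬p1) → (p1 → ¬p1)) vacuously: no world accessible from a forces the antecedent ¬((p1 ∧ ¬p1) → (p1 ∨ ¬p1)).
So the root a forces ¬((p1 ∧ ¬p1) → (p1 ∨ ¬p1)) → ((p1 ∨ ¬p1) → (p1 → ¬p1)); the model is not a countermodel.

No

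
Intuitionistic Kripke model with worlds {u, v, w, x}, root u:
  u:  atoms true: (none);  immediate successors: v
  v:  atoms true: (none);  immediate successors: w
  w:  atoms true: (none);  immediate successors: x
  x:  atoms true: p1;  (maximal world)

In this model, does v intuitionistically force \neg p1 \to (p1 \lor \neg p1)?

v \Vdash \neg p1 \to (p1 \lor \neg p1) vacuously: no world accessible from v forces the antecedent \neg p1.

Yes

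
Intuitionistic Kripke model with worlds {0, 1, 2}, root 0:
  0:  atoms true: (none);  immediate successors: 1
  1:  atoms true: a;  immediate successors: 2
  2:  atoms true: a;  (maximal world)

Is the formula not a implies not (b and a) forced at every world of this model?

0 forces not a implies not (b and a) vacuously: no world accessible from 0 forces the antecedent not a.
Since the root 0 forces not a implies not (b and a) and forcing is persistent (monotone upward), every world forces it.

Yes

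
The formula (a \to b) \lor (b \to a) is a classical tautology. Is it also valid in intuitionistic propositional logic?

This is the Gödel–Dummett linearity axiom, which is not intuitionistically valid.
A Kripke countermodel: worlds s0, s1, s2; order generated by s0 \le s1, s0 \le s2; atoms true at each world — s0:{}; s1:{a}; s2:{b}.
s0 \nVdash (a \to b) \lor (b \to a): neither disjunct is forced at s0.
s0 \nVdash a \to b: at the accessible world s1, s1 \Vdash a but s1 \nVdash b.
s1 lacks atom b, so s1 \nVdash b.
So the root s0 does not force the formula.

No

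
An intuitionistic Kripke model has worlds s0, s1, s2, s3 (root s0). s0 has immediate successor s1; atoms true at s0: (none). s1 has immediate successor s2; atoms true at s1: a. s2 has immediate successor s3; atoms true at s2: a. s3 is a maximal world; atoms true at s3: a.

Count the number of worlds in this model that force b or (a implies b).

0

s0: does not force it — s0 does not force b or (a implies b): neither disjunct is forced at s0.
s1: does not force it — s1 does not force b or (a implies b): neither disjunct is forced at s1.
s2: does not force it.
s3: does not force it.
Worlds forcing the formula: { }.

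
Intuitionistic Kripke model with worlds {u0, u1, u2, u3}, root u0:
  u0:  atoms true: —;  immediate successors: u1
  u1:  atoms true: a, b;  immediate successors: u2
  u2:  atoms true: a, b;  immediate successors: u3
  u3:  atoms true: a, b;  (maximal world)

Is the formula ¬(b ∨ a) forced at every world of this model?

No

Not every world: u0 ⊮ ¬(b ∨ a).
u0 ⊮ ¬(b ∨ a) since u1 is accessible from u0 and u1 ⊩ b ∨ a.
u1 ⊩ b ∨ a via the disjunct b.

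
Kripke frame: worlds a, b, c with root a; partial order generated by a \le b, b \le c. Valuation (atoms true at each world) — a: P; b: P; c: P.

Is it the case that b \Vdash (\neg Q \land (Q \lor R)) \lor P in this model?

Yes

b \Vdash (\neg Q \land (Q \lor R)) \lor P via the disjunct P.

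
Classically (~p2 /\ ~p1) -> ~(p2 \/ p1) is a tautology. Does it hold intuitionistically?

Yes

This is a constructively valid De Morgan direction (conjunction of negations to negated disjunction), which is intuitionistically derivable.
If both ~p2 and ~p1 hold at a world, no accessible world forces p2 or forces p1, so none forces p2 \/ p1.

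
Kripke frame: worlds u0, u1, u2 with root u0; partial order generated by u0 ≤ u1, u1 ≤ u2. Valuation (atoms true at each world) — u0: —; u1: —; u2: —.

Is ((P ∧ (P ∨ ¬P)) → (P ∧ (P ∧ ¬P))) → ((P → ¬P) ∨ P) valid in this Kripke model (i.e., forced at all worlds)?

Yes

u0 ⊩ ((P ∧ (P ∨ ¬P)) → (P ∧ (P ∧ ¬P))) → ((P → ¬P) ∨ P): every world accessible from u0 that forces (P ∧ (P ∨ ¬P)) → (P ∧ (P ∧ ¬P)) (namely u0, u1, u2) also forces (P → ¬P) ∨ P.
Since the root u0 forces ((P ∧ (P ∨ ¬P)) → (P ∧ (P ∧ ¬P))) → ((P → ¬P) ∨ P) and forcing is persistent (monotone upward), every world forces it.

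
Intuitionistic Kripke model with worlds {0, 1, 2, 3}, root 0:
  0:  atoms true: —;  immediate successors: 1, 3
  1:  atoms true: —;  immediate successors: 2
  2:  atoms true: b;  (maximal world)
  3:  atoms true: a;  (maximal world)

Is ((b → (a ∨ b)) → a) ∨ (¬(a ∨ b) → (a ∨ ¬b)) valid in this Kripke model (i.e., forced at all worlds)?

Yes

0 ⊩ ((b → (a ∨ b)) → a) ∨ (¬(a ∨ b) → (a ∨ ¬b)) via the disjunct ¬(a ∨ b) → (a ∨ ¬b).
Since the root 0 forces ((b → (a ∨ b)) → a) ∨ (¬(a ∨ b) → (a ∨ ¬b)) and forcing is persistent (monotone upward), every world forces it.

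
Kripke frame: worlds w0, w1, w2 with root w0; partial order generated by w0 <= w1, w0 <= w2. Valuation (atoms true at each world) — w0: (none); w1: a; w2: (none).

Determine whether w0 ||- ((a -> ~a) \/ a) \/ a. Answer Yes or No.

No

w0 ||-/- ((a -> ~a) \/ a) \/ a: neither disjunct is forced at w0.
w0 ||-/- (a -> ~a) \/ a: neither disjunct is forced at w0.
w0 ||-/- a -> ~a: at the accessible world w1, w1 ||- a but w1 ||-/- ~a.
w1 ||-/- ~a since w1 is accessible from w1 and w1 ||- a.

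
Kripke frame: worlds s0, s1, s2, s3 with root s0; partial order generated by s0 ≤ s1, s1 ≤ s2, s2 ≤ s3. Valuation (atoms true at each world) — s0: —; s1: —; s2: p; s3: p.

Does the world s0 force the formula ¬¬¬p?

No

s0 ⊮ ¬¬¬p since s0 is accessible from s0 and s0 ⊩ ¬¬p.
s0 ⊩ ¬¬p: no world accessible from s0 forces ¬p.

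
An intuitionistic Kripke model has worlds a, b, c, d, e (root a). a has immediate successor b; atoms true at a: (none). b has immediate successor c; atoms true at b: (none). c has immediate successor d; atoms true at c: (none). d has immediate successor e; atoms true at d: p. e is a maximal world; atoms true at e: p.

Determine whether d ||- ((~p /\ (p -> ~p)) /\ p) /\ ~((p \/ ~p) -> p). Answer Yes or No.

No

d ||-/- ((~p /\ (p -> ~p)) /\ p) /\ ~((p \/ ~p) -> p) since d fails (~p /\ (p -> ~p)) /\ p.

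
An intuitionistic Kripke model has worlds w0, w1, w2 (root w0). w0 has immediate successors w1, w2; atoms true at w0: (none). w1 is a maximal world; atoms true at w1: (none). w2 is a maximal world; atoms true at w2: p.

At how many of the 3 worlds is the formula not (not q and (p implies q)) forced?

1

w0: does not force it — w0 does not force not (not q and (p implies q)) since w1 is accessible from w0 and w1 forces not q and (p implies q).
w1: does not force it — w1 does not force not (not q and (p implies q)) since w1 is accessible from w1 and w1 forces not q and (p implies q).
w2: forces it.
Worlds forcing the formula: {w2}.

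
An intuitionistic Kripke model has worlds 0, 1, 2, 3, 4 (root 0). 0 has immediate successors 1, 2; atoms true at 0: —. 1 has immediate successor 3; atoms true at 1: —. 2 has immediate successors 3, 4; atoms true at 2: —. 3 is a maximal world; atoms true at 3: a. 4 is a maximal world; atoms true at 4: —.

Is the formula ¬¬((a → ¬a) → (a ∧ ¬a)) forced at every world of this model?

No

Not every world: 0 ⊮ ¬¬((a → ¬a) → (a ∧ ¬a)).
0 ⊮ ¬¬((a → ¬a) → (a ∧ ¬a)) since 4 is accessible from 0 and 4 ⊩ ¬((a → ¬a) → (a ∧ ¬a)).
4 ⊩ ¬((a → ¬a) → (a ∧ ¬a)): no world accessible from 4 forces (a → ¬a) → (a ∧ ¬a).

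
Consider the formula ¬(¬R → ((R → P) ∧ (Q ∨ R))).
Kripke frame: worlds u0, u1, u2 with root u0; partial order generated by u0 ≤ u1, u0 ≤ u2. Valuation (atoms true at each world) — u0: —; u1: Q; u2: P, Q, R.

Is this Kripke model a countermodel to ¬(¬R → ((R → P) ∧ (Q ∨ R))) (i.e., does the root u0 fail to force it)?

Yes

u0 ⊮ ¬(¬R → ((R → P) ∧ (Q ∨ R))) since u0 is accessible from u0 and u0 ⊩ ¬R → ((R → P) ∧ (Q ∨ R)).
u0 ⊩ ¬R → ((R → P) ∧ (Q ∨ R)): every world accessible from u0 that forces ¬R (namely u1) also forces (R → P) ∧ (Q ∨ R).
So the root u0 does not force ¬(¬R → ((R → P) ∧ (Q ∨ R))); the model is a countermodel.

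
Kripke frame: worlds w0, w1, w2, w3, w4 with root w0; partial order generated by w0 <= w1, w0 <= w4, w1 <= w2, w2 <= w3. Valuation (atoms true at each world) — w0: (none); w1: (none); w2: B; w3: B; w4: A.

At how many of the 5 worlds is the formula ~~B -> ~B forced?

1

w0: does not force it — w0 ||-/- ~~B -> ~B: at the accessible world w1, w1 ||- ~~B but w1 ||-/- ~B.
w1: does not force it — w1 ||-/- ~~B -> ~B: already at w1 itself, w1 ||- ~~B but w1 ||-/- ~B.
w2: does not force it — w2 ||-/- ~~B -> ~B: already at w2 itself, w2 ||- ~~B but w2 ||-/- ~B.
w3: does not force it.
w4: forces it.
Worlds forcing the formula: {w4}.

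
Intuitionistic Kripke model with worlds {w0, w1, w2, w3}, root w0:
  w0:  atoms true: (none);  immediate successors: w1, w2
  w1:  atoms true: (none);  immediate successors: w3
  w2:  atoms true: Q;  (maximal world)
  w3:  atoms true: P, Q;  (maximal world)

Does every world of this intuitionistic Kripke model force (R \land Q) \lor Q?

No

Not every world: w0 \nVdash (R \land Q) \lor Q.
w0 \nVdash (R \land Q) \lor Q: neither disjunct is forced at w0.
w0 \nVdash R \land Q since w0 fails R.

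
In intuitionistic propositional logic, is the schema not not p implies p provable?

This is double-negation elimination, which is not intuitionistically valid.
A Kripke countermodel: worlds s0, s1; order generated by s0 <= s1; atoms true at each world — s0:{}; s1:{p}.
s0 does not force not not p implies p: already at s0 itself, s0 forces not not p but s0 does not force p.
s0 lacks atom p, so s0 does not force p.
So the root s0 does not force the formula.

No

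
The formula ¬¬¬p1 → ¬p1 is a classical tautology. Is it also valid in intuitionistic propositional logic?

Yes

This is triple-negation reduction, which is intuitionistically derivable.
Assume ¬¬¬p1 and suppose p1. Then ¬¬p1 (double-negation introduction), contradicting ¬¬¬p1. So ¬p1.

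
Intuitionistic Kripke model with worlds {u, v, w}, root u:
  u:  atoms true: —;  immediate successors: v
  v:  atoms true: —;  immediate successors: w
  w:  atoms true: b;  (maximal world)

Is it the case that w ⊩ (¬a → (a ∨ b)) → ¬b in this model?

No

w ⊮ (¬a → (a ∨ b)) → ¬b: already at w itself, w ⊩ ¬a → (a ∨ b) but w ⊮ ¬b.
w ⊮ ¬b since w is accessible from w and w ⊩ b.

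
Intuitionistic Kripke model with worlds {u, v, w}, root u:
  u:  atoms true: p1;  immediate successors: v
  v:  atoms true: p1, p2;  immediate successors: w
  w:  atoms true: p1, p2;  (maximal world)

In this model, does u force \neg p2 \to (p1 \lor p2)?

Yes

u \Vdash \neg p2 \to (p1 \lor p2) vacuously: no world accessible from u forces the antecedent \neg p2.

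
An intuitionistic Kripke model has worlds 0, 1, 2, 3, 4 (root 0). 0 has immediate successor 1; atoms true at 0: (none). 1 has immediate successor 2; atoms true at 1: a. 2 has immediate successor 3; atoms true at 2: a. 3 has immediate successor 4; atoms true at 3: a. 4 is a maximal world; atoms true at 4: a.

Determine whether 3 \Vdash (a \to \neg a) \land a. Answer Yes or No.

No

3 \nVdash (a \to \neg a) \land a since 3 fails a \to \neg a.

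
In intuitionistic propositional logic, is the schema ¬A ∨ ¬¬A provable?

This is the weak law of excluded middle, which is not intuitionistically valid.
A Kripke countermodel: worlds 0, 1, 2; order generated by 0 ≤ 1, 0 ≤ 2; atoms true at each world — 0:{}; 1:{A}; 2:{}.
0 ⊮ ¬A ∨ ¬¬A: neither disjunct is forced at 0.
0 ⊮ ¬A since 1 is accessible from 0 and 1 ⊩ A.
So the root 0 does not force the formula.

No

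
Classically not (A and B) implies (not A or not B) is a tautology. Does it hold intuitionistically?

No

This is the constructively invalid direction of De Morgan's law for conjunction, which is not intuitionistically valid.
A Kripke countermodel: worlds s0, s1, s2; order generated by s0 <= s1, s0 <= s2; atoms true at each world — s0:{}; s1:{A}; s2:{B}.
s0 does not force not (A and B) implies (not A or not B): already at s0 itself, s0 forces not (A and B) but s0 does not force not A or not B.
s0 does not force not A or not B: neither disjunct is forced at s0.
s0 does not force not A since s1 is accessible from s0 and s1 forces A.
So the root s0 does not force the formula.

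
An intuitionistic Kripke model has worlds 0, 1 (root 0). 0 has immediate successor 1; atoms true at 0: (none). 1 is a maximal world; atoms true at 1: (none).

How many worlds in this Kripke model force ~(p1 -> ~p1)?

0: does not force it — 0 ||-/- ~(p1 -> ~p1) since 0 is accessible from 0 and 0 ||- p1 -> ~p1.
1: does not force it — 1 ||-/- ~(p1 -> ~p1) since 1 is accessible from 1 and 1 ||- p1 -> ~p1.
Worlds forcing the formula: { }.

0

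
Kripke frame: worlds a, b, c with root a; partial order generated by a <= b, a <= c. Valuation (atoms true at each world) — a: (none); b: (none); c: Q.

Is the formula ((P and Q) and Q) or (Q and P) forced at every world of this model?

Not every world: a does not force ((P and Q) and Q) or (Q and P).
a does not force ((P and Q) and Q) or (Q and P): neither disjunct is forced at a.
a does not force (P and Q) and Q since a fails P and Q.

No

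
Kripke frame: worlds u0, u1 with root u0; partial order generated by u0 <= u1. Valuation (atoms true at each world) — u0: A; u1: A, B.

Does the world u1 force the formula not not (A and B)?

Yes

u1 forces not not (A and B): no world accessible from u1 forces not (A and B).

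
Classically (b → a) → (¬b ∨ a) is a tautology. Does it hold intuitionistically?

This is the material-implication-as-disjunction principle, which is not intuitionistically valid.
A Kripke countermodel: worlds 0, 1; order generated by 0 ≤ 1; atoms true at each world — 0:{}; 1:{a,b}.
0 ⊮ (b → a) → (¬b ∨ a): already at 0 itself, 0 ⊩ b → a but 0 ⊮ ¬b ∨ a.
0 ⊮ ¬b ∨ a: neither disjunct is forced at 0.
0 ⊮ ¬b since 1 is accessible from 0 and 1 ⊩ b.
So the root 0 does not force the formula.

No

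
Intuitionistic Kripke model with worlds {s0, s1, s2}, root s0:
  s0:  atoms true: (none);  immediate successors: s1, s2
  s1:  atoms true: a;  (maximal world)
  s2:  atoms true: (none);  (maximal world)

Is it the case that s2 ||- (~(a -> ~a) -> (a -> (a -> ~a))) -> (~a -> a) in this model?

No

s2 ||-/- (~(a -> ~a) -> (a -> (a -> ~a))) -> (~a -> a): already at s2 itself, s2 ||- ~(a -> ~a) -> (a -> (a -> ~a)) but s2 ||-/- ~a -> a.
s2 ||-/- ~a -> a: already at s2 itself, s2 ||- ~a but s2 ||-/- a.
s2 lacks atom a, so s2 ||-/- a.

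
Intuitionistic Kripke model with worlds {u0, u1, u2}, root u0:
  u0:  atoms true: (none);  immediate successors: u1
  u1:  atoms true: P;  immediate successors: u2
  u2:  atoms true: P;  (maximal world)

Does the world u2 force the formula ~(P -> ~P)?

u2 ||- ~(P -> ~P): no world accessible from u2 forces P -> ~P.

Yes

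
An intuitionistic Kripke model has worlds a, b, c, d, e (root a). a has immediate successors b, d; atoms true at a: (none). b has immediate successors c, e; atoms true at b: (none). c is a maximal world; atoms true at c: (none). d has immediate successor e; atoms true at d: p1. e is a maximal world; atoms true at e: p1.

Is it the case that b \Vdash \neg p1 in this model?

b \nVdash \neg p1 since e is accessible from b and e \Vdash p1.

No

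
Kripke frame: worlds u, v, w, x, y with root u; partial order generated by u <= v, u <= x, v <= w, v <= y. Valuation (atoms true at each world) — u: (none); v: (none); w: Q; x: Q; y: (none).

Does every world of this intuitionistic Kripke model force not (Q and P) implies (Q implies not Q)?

No

Not every world: u does not force not (Q and P) implies (Q implies not Q).
u does not force not (Q and P) implies (Q implies not Q): already at u itself, u forces not (Q and P) but u does not force Q implies not Q.
u does not force Q implies not Q: at the accessible world w, w forces Q but w does not force not Q.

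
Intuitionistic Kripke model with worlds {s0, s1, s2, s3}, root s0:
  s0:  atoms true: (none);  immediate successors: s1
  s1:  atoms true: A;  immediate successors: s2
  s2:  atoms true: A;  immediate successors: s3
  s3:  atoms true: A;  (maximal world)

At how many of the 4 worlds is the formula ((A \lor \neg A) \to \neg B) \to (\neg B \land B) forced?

0

s0: does not force it — s0 \nVdash ((A \lor \neg A) \to \neg B) \to (\neg B \land B): already at s0 itself, s0 \Vdash (A \lor \neg A) \to \neg B but s0 \nVdash \neg B \land B.
s1: does not force it — s1 \nVdash ((A \lor \neg A) \to \neg B) \to (\neg B \land B): already at s1 itself, s1 \Vdash (A \lor \neg A) \to \neg B but s1 \nVdash \neg B \land B.
s2: does not force it — s2 \nVdash ((A \lor \neg A) \to \neg B) \to (\neg B \land B): already at s2 itself, s2 \Vdash (A \lor \neg A) \to \neg B but s2 \nVdash \neg B \land B.
s3: does not force it.
Worlds forcing the formula: { }.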